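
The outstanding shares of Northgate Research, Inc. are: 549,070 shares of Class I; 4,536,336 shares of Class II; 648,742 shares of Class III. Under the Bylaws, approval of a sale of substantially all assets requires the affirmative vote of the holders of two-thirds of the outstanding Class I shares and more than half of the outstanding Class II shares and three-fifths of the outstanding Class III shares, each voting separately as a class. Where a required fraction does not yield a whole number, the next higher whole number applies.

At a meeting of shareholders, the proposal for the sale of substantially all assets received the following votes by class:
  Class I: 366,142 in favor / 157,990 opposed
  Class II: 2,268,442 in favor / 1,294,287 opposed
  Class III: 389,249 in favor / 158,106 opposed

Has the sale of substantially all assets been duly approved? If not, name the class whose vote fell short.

Approved — every class gave the required vote.

Class I: 2/3 of 549070 = 366046.67, rounded up to 366047; 366,047 required, 366,142 in favor — approved.
Class II: a majority of 4536336 is 2268169; 2,268,169 required, 2,268,442 in favor — approved.
Class III: 3/5 of 648742 = 389245.20, rounded up to 389246; 389,246 required, 389,249 in favor — approved.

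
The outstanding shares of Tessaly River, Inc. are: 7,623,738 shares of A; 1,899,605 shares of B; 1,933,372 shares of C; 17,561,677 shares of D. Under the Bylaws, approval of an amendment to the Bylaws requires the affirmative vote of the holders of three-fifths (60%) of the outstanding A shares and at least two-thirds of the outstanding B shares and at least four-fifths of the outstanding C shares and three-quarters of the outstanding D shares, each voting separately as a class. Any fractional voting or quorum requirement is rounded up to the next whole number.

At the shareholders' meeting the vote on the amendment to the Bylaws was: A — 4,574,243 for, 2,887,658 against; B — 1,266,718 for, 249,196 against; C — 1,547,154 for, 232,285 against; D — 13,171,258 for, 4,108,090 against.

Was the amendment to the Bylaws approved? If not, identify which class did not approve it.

A: 3/5 of 7623738 = 4574242.80, rounded up to 4574243; 4,574,243 required, 4,574,243 in favor — approved.
B: 2/3 of 1899605 = 1266403.33, rounded up to 1266404; 1,266,404 required, 1,266,718 in favor — approved.
C: 4/5 of 1933372 = 1546697.60, rounded up to 1546698; 1,546,698 required, 1,547,154 in favor — approved.
D: 3/4 of 17561677 = 13171257.75, rounded up to 13171258; 13,171,258 required, 13,171,258 in favor — approved.

Approved — every class gave the required vote.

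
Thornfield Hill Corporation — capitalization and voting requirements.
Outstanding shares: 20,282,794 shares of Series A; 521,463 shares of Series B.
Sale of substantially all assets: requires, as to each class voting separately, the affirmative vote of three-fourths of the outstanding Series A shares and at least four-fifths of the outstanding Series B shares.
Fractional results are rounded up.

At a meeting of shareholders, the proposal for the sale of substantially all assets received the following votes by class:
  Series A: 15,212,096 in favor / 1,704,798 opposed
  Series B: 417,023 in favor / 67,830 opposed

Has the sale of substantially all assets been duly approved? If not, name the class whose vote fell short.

Series A: 3/4 of 20282794 = 15212095.50, rounded up to 15212096; 15,212,096 required, 15,212,096 in favor — approved.
Series B: 4/5 of 521463 = 417170.40, rounded up to 417171; 417,171 required, 417,023 in favor — not approved.

Not approved — the Series B shares did not give the required vote.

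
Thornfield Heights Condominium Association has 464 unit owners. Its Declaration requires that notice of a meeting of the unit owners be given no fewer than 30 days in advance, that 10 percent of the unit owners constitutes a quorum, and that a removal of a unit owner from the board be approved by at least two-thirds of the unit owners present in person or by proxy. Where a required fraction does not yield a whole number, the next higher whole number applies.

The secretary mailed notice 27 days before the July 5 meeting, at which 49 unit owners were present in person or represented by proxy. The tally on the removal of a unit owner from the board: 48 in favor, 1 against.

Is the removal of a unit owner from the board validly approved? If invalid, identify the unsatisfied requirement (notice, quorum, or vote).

Invalid — notice requirement not satisfied.

Notice: 27 days given; 30 required. Not satisfied.
Quorum: 10% of 464 = 46.40, rounded up to 47; 49 present. Satisfied.
Vote: requires two-thirds of those present (49); 2/3 of 49 = 32.67, rounded up to 33, so 33 needed; 48 in favor. Satisfied.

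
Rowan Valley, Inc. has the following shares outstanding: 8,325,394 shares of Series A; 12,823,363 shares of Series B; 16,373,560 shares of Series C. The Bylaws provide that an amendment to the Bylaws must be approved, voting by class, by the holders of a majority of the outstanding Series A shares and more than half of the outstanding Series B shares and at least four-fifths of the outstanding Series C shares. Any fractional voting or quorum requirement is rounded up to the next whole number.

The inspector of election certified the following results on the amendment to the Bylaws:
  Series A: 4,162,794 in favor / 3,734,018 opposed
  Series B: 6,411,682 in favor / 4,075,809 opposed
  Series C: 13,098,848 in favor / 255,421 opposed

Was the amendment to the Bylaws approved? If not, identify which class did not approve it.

Series A: a majority of 8325394 is 4162698; 4,162,698 required, 4,162,794 in favor — approved.
Series B: a majority of 12823363 is 6411682; 6,411,682 required, 6,411,682 in favor — approved.
Series C: 4/5 of 16373560 = 13098848; 13,098,848 required, 13,098,848 in favor — approved.

Approved — every class gave the required vote.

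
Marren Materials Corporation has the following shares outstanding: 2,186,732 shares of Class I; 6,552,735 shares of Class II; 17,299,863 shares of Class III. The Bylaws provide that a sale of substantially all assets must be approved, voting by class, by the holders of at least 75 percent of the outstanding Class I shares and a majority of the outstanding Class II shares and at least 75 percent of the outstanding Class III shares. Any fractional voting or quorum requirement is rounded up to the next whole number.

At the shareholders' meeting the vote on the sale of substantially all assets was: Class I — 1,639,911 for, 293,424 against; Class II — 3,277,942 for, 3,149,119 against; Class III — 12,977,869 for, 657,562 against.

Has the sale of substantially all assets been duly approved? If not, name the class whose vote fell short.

Not approved — the Class I shares did not give the required vote.

Class I: 3/4 of 2186732 = 1640049; 1,640,049 required, 1,639,911 in favor — not approved.
Class II: a majority of 6552735 is 3276368; 3,276,368 required, 3,277,942 in favor — approved.
Class III: 3/4 of 17299863 = 12974897.25, rounded up to 12974898; 12,974,898 required, 12,977,869 in favor — approved.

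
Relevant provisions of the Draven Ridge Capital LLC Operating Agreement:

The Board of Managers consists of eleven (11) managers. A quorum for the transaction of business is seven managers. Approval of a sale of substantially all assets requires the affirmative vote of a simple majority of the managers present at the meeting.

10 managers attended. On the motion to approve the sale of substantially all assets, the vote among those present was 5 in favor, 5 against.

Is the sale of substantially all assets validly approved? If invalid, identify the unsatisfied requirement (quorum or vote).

Quorum: 10 present; quorum is 7. Satisfied.
Vote: the sale of substantially all assets requires a majority of the managers present (10). A majority of 10 is 6, so 6 affirmative votes are needed; 5 voted in favor. Not satisfied.

Invalid — vote requirement not satisfied.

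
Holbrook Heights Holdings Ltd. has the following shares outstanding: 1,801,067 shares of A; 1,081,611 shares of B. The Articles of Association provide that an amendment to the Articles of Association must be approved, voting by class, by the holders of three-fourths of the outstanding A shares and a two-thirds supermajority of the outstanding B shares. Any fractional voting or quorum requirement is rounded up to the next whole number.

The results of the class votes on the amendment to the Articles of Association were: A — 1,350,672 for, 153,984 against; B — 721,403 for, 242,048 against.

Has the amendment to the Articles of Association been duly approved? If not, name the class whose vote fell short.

Not approved — the A shares did not give the required vote.

A: 3/4 of 1801067 = 1350800.25, rounded up to 1350801; 1,350,801 required, 1,350,672 in favor — not approved.
B: 2/3 of 1081611 = 721074; 721,074 required, 721,403 in favor — approved.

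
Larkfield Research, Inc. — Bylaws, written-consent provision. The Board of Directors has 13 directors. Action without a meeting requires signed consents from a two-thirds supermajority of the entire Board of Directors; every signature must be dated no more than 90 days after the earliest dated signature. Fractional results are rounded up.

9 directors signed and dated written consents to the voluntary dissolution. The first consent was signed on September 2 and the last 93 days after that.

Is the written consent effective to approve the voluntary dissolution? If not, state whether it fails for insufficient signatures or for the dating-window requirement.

Signatures required: a two-thirds supermajority of 13 — 2/3 of 13 = 8.67, rounded up to 9, so 9 needed; 9 signed. Sufficient.
Dating window: the latest signature is 93 days after the earliest; the limit is 90 days. Outside the window.

Not effective — dating-window requirement not satisfied.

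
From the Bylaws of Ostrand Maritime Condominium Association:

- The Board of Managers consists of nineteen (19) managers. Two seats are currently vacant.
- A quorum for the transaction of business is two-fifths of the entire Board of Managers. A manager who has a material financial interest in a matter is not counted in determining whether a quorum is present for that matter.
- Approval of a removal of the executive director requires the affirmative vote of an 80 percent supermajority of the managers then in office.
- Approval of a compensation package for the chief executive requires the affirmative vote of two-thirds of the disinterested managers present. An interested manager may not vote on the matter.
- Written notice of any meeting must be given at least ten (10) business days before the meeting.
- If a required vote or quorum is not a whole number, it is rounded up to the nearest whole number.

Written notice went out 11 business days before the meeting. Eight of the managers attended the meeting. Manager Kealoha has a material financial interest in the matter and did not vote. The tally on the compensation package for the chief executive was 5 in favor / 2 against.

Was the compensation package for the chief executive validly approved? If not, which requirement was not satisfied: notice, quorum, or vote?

Invalid — quorum requirement not satisfied.

Notice: 11 business days given; 10 required (11 ≥ 10). Satisfied.
Quorum: 8 present, but the 1 interested manager does not count, leaving 7. Quorum is 8. Not satisfied.
Vote: the compensation package for the chief executive requires two-thirds of the disinterested managers present (8 − 1 = 7). 2/3 of 7 = 4.67, rounded up to 5, so 5 affirmative votes are needed; 5 voted in favor. Satisfied. (Moot — without a quorum no business can be validly transacted.)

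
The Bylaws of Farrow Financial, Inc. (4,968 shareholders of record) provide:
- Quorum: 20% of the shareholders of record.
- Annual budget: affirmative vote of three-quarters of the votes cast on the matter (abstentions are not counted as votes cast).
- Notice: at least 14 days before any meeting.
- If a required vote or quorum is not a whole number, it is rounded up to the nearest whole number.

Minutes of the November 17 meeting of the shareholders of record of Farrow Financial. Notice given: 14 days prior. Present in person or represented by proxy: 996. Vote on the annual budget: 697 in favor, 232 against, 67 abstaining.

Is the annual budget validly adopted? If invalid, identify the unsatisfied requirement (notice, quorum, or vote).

Notice: 14 days given; 14 required. Satisfied.
Quorum: 20% of 4,968 = 993.60, rounded up to 994; 996 present. Satisfied.
Vote: requires three-fourths of the votes cast (996 − 67 abstaining = 929); 3/4 of 929 = 696.75, rounded up to 697, so 697 needed; 697 in favor. Satisfied.

Valid — all requirements satisfied.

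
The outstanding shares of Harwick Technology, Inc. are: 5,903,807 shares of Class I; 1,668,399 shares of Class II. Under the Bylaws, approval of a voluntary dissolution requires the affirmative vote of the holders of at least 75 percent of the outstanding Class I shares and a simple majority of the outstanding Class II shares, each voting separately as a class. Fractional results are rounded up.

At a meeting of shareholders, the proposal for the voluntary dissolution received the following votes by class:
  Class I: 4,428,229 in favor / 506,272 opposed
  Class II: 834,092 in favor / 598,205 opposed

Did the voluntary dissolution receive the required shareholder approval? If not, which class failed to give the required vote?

Class I: 3/4 of 5903807 = 4427855.25, rounded up to 4427856; 4,427,856 required, 4,428,229 in favor — approved.
Class II: a majority of 1668399 is 834200; 834,200 required, 834,092 in favor — not approved.

Not approved — the Class II shares did not give the required vote.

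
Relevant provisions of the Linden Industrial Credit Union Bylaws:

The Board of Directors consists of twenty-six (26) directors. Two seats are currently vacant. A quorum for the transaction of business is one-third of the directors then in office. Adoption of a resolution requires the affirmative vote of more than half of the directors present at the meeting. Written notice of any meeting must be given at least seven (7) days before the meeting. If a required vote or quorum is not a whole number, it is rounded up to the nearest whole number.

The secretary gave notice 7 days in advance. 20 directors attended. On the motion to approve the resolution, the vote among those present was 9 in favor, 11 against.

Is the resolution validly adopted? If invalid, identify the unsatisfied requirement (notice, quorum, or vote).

Notice: 7 days given; 7 required (7 ≥ 7). Satisfied.
Quorum: 20 present; quorum is 8. Satisfied.
Vote: the resolution requires a majority of the directors present (20). A majority of 20 is 11, so 11 affirmative votes are needed; 9 voted in favor. Not satisfied.

Invalid — vote requirement not satisfied.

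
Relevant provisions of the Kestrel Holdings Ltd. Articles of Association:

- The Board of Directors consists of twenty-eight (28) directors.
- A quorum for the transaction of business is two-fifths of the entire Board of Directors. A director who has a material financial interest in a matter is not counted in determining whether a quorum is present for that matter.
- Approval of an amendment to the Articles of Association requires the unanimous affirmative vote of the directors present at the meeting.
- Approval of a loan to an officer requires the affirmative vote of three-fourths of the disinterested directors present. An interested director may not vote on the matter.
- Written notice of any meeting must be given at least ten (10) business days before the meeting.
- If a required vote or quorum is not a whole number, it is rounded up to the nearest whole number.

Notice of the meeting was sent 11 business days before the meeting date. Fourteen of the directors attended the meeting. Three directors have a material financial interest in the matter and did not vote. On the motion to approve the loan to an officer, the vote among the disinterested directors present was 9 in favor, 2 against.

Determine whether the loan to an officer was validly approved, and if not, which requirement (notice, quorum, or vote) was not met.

Notice: 11 business days given; 10 required (11 ≥ 10). Satisfied.
Quorum: 14 present, but the 3 interested directors do not count, leaving 11. Quorum is 12. Not satisfied.
Vote: the loan to an officer requires three-fourths of the disinterested directors present (14 − 3 = 11). 3/4 of 11 = 8.25, rounded up to 9, so 9 affirmative votes are needed; 9 voted in favor. Satisfied. (Moot — without a quorum no business can be validly transacted.)

Invalid — quorum requirement not satisfied.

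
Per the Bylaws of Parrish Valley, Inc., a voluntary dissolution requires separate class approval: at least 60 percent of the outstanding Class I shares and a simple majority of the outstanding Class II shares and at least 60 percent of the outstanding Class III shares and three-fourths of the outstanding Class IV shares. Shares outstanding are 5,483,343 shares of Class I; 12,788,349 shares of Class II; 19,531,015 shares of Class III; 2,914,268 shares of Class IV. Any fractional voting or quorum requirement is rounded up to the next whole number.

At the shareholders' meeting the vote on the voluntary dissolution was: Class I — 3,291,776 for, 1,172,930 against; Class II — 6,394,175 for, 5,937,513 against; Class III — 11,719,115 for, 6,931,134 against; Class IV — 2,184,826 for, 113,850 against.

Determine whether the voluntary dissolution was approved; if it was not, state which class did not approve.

Not approved — the Class IV shares did not give the required vote.

Class I: 3/5 of 5483343 = 3290005.80, rounded up to 3290006; 3,290,006 required, 3,291,776 in favor — approved.
Class II: a majority of 12788349 is 6394175; 6,394,175 required, 6,394,175 in favor — approved.
Class III: 3/5 of 19531015 = 11718609; 11,718,609 required, 11,719,115 in favor — approved.
Class IV: 3/4 of 2914268 = 2185701; 2,185,701 required, 2,184,826 in favor — not approved.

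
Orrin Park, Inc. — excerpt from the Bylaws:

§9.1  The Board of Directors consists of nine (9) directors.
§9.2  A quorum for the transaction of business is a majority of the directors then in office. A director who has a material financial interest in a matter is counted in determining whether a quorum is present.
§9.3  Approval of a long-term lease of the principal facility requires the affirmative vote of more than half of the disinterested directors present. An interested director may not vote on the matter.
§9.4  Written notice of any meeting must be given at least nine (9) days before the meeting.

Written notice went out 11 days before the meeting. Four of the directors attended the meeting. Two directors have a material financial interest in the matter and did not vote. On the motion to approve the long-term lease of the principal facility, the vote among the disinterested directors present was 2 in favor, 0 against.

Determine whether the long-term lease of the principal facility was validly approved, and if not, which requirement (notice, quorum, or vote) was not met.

Invalid — quorum requirement not satisfied.

Notice: 11 days given; 9 required (11 ≥ 9). Satisfied.
Quorum: 4 present (interested directors count toward quorum); quorum is 5. Not satisfied.
Vote: the long-term lease of the principal facility requires a majority of the disinterested directors present (4 − 2 = 2). A majority of 2 is 2, so 2 affirmative votes are needed; 2 voted in favor. Satisfied. (Moot — without a quorum no business can be validly transacted.)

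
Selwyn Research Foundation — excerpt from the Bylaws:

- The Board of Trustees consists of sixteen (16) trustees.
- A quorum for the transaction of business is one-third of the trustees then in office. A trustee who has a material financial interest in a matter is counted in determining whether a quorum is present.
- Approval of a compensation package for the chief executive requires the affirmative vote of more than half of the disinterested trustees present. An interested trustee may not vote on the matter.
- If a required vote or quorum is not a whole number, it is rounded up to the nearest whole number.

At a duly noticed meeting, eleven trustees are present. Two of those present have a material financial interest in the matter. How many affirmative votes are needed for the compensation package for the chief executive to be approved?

The compensation package for the chief executive requires a majority of the disinterested trustees present (11 − 2 = 9).
A majority of 9 is 5.

5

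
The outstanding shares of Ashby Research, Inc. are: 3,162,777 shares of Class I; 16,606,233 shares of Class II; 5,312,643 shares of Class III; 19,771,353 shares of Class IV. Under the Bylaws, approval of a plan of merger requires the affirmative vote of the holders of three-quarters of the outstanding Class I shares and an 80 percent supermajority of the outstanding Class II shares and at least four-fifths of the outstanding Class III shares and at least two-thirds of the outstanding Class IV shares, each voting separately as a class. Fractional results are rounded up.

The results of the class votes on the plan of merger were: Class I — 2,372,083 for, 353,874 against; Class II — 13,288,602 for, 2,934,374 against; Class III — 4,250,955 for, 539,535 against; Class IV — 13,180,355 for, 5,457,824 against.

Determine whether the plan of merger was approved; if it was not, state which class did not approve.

Not approved — the Class IV shares did not give the required vote.

Class I: 3/4 of 3162777 = 2372082.75, rounded up to 2372083; 2,372,083 required, 2,372,083 in favor — approved.
Class II: 4/5 of 16606233 = 13284986.40, rounded up to 13284987; 13,284,987 required, 13,288,602 in favor — approved.
Class III: 4/5 of 5312643 = 4250114.40, rounded up to 4250115; 4,250,115 required, 4,250,955 in favor — approved.
Class IV: 2/3 of 19771353 = 13180902; 13,180,902 required, 13,180,355 in favor — not approved.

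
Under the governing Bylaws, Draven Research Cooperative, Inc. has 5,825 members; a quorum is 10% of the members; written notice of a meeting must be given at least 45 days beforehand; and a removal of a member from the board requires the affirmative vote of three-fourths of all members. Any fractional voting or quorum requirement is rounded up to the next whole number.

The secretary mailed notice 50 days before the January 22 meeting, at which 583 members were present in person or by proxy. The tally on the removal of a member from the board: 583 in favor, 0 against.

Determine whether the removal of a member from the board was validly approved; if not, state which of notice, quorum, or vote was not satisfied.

Invalid — vote requirement not satisfied.

Notice: 50 days given; 45 required. Satisfied.
Quorum: 10% of 5,825 = 582.50, rounded up to 583; 583 present. Satisfied.
Vote: requires three-fourths of all members (5,825); 3/4 of 5825 = 4368.75, rounded up to 4369, so 4,369 needed; 583 in favor. Not satisfied.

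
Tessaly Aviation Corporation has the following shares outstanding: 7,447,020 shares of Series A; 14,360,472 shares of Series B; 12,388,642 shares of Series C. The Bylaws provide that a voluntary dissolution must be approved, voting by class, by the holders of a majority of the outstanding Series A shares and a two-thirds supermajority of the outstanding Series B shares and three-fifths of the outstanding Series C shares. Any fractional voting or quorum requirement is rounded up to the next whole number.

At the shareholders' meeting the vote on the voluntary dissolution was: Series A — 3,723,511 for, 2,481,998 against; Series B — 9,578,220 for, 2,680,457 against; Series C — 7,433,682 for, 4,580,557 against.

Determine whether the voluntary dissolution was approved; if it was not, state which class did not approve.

Series A: a majority of 7447020 is 3723511; 3,723,511 required, 3,723,511 in favor — approved.
Series B: 2/3 of 14360472 = 9573648; 9,573,648 required, 9,578,220 in favor — approved.
Series C: 3/5 of 12388642 = 7433185.20, rounded up to 7433186; 7,433,186 required, 7,433,682 in favor — approved.

Approved — every class gave the required vote.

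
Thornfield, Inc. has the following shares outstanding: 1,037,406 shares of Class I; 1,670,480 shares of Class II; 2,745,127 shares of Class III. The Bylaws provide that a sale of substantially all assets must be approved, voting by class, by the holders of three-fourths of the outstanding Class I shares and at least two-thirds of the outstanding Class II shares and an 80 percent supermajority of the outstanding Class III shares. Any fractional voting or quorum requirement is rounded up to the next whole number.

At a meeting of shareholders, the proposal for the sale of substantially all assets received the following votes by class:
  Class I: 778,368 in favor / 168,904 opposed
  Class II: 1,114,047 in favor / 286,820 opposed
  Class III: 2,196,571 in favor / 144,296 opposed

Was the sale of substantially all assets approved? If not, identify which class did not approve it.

Approved — every class gave the required vote.

Class I: 3/4 of 1037406 = 778054.50, rounded up to 778055; 778,055 required, 778,368 in favor — approved.
Class II: 2/3 of 1670480 = 1113653.33, rounded up to 1113654; 1,113,654 required, 1,114,047 in favor — approved.
Class III: 4/5 of 2745127 = 2196101.60, rounded up to 2196102; 2,196,102 required, 2,196,571 in favor — approved.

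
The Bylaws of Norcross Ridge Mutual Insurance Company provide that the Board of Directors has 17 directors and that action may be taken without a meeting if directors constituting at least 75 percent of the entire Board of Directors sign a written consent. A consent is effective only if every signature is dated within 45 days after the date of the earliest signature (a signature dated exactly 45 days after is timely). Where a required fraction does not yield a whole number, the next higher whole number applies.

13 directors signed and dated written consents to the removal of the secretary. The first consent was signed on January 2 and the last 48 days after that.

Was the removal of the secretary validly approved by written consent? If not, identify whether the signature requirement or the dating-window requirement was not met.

Signatures required: at least 75 percent of 17 — 3/4 of 17 = 12.75, rounded up to 13, so 13 needed; 13 signed. Sufficient.
Dating window: the latest signature is 48 days after the earliest; the limit is 45 days. Outside the window.

Not effective — dating-window requirement not satisfied.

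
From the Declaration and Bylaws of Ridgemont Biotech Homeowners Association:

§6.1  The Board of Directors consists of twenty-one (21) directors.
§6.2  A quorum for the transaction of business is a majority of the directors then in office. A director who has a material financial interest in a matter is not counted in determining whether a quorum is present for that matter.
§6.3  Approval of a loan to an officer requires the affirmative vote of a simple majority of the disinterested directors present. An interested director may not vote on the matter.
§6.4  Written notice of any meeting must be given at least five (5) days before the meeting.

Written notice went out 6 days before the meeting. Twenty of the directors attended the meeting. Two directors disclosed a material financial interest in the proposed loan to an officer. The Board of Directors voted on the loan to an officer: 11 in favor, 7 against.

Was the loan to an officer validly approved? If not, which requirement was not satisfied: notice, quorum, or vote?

Valid — all requirements satisfied.

Notice: 6 days given; 5 required (6 ≥ 5). Satisfied.
Quorum: 20 present, but the 2 interested directors do not count, leaving 18. Quorum is 11. Satisfied.
Vote: the loan to an officer requires a majority of the disinterested directors present (20 − 2 = 18). A majority of 18 is 10, so 10 affirmative votes are needed; 11 voted in favor. Satisfied.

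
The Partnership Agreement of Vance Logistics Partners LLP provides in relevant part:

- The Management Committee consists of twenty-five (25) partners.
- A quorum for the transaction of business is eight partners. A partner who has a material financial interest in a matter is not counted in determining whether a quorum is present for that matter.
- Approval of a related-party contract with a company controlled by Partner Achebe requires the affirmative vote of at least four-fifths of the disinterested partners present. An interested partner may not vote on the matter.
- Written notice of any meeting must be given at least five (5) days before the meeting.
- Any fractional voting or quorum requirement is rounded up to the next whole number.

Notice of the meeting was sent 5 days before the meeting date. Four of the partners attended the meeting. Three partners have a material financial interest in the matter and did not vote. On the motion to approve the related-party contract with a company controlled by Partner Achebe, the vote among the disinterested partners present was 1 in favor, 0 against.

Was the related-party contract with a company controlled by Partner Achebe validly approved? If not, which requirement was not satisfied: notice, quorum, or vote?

Notice: 5 days given; 5 required (5 ≥ 5). Satisfied.
Quorum: 4 present, but the 3 interested partners do not count, leaving 1. Quorum is 8. Not satisfied.
Vote: the related-party contract with a company controlled by Partner Achebe requires four-fifths of the disinterested partners present (4 − 3 = 1). 4/5 of 1 = 0.80, rounded up to 1, so 1 affirmative vote is needed; 1 voted in favor. Satisfied. (Moot — without a quorum no business can be validly transacted.)

Invalid — quorum requirement not satisfied.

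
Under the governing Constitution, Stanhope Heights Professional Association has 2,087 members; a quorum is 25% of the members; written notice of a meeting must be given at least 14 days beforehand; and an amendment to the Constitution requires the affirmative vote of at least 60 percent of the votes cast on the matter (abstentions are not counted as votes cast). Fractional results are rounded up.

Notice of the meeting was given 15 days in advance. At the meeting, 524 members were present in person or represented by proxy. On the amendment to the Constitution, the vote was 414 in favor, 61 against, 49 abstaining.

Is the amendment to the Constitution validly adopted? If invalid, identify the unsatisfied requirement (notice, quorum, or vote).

Valid — all requirements satisfied.

Notice: 15 days given; 14 required. Satisfied.
Quorum: 25% of 2,087 = 521.75, rounded up to 522; 524 present. Satisfied.
Vote: requires three-fifths of the votes cast (524 − 49 abstaining = 475); 3/5 of 475 = 285, so 285 needed; 414 in favor. Satisfied.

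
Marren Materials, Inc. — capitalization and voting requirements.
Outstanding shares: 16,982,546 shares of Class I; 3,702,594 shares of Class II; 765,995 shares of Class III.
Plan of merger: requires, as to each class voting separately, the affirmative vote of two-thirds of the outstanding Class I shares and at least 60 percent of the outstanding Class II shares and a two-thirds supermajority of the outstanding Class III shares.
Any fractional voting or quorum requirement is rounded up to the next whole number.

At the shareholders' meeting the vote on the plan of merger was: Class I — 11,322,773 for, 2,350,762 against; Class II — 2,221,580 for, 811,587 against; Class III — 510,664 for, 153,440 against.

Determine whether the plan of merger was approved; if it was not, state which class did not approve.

Approved — every class gave the required vote.

Class I: 2/3 of 16982546 = 11321697.33, rounded up to 11321698; 11,321,698 required, 11,322,773 in favor — approved.
Class II: 3/5 of 3702594 = 2221556.40, rounded up to 2221557; 2,221,557 required, 2,221,580 in favor — approved.
Class III: 2/3 of 765995 = 510663.33, rounded up to 510664; 510,664 required, 510,664 in favor — approved.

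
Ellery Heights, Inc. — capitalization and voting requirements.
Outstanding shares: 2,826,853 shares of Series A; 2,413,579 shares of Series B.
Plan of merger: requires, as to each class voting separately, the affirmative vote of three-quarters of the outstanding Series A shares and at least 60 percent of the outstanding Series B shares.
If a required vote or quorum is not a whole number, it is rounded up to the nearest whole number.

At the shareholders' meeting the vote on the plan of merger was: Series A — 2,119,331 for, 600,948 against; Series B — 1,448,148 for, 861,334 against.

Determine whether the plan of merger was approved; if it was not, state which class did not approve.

Series A: 3/4 of 2826853 = 2120139.75, rounded up to 2120140; 2,120,140 required, 2,119,331 in favor — not approved.
Series B: 3/5 of 2413579 = 1448147.40, rounded up to 1448148; 1,448,148 required, 1,448,148 in favor — approved.

Not approved — the Series A shares did not give the required vote.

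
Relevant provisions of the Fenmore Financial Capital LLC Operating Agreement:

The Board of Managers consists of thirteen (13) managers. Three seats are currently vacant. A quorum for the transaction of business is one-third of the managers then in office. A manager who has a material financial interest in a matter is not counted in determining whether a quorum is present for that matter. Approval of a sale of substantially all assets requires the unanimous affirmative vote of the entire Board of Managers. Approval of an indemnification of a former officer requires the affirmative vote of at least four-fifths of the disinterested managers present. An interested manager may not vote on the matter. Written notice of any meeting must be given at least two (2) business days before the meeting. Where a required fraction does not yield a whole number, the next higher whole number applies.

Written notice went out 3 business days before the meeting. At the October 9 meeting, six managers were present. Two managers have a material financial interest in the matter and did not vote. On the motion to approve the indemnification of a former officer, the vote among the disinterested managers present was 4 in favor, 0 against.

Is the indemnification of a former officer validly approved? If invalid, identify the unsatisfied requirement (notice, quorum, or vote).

Valid — all requirements satisfied.

Notice: 3 business days given; 2 required (3 ≥ 2). Satisfied.
Quorum: 6 present, but the 2 interested managers do not count, leaving 4. Quorum is 4. Satisfied.
Vote: the indemnification of a former officer requires four-fifths of the disinterested managers present (6 − 2 = 4). 4/5 of 4 = 3.20, rounded up to 4, so 4 affirmative votes are needed; 4 voted in favor. Satisfied.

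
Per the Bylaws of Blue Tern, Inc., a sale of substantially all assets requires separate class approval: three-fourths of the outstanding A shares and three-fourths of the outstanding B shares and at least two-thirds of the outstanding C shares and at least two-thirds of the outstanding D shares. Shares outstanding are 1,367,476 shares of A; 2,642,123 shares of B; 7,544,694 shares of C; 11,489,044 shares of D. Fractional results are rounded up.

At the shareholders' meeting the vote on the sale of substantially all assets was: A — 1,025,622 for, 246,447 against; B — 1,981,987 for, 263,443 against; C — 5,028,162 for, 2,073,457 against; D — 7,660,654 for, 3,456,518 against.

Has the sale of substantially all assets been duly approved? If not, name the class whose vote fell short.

Not approved — the C shares did not give the required vote.

A: 3/4 of 1367476 = 1025607; 1,025,607 required, 1,025,622 in favor — approved.
B: 3/4 of 2642123 = 1981592.25, rounded up to 1981593; 1,981,593 required, 1,981,987 in favor — approved.
C: 2/3 of 7544694 = 5029796; 5,029,796 required, 5,028,162 in favor — not approved.
D: 2/3 of 11489044 = 7659362.67, rounded up to 7659363; 7,659,363 required, 7,660,654 in favor — approved.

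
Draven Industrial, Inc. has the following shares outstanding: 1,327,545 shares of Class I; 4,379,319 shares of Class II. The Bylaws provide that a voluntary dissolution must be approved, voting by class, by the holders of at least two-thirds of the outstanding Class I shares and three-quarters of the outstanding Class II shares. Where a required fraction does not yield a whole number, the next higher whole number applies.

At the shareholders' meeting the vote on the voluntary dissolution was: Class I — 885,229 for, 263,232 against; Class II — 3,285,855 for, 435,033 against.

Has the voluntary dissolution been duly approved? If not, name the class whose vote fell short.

Class I: 2/3 of 1327545 = 885030; 885,030 required, 885,229 in favor — approved.
Class II: 3/4 of 4379319 = 3284489.25, rounded up to 3284490; 3,284,490 required, 3,285,855 in favor — approved.

Approved — every class gave the required vote.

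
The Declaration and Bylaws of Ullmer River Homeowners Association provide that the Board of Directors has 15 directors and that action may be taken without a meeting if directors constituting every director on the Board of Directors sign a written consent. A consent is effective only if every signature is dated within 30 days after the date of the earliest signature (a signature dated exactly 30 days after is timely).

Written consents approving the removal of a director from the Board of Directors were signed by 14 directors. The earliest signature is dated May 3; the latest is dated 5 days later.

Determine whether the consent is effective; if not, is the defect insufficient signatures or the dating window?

Not effective — insufficient signatures.

Signatures required: all of 15 — unanimous means all 15, so 15 needed; 14 signed. Insufficient.
Dating window: the latest signature is 5 days after the earliest; the limit is 30 days. Within the window.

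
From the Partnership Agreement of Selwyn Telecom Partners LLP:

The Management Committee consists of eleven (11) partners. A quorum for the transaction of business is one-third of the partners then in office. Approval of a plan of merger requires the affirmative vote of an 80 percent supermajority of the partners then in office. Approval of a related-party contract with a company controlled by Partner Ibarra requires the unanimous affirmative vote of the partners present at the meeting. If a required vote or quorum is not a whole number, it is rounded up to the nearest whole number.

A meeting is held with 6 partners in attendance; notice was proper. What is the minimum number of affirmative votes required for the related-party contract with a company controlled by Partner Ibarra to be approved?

6

The related-party contract with a company controlled by Partner Ibarra requires the unanimous vote of the partners present (6).
Unanimous means all 6.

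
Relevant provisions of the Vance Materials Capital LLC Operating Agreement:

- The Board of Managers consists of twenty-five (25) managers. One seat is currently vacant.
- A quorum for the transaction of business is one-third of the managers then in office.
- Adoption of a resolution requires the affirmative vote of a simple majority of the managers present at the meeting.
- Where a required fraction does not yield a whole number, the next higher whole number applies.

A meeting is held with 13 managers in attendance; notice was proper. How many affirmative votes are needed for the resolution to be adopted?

The resolution requires a majority of the managers present (13).
A majority of 13 is 7.

7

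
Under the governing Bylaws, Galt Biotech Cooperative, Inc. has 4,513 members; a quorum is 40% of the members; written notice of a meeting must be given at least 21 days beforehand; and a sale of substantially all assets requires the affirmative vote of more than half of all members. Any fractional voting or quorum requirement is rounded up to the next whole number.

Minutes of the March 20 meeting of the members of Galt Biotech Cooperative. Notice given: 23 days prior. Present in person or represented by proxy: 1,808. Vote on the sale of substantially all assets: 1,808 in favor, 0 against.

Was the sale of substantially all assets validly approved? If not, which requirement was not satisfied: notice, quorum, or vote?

Invalid — vote requirement not satisfied.

Notice: 23 days given; 21 required. Satisfied.
Quorum: 40% of 4,513 = 1,805.20, rounded up to 1,806; 1,808 present. Satisfied.
Vote: requires a majority of all members (4,513); a majority of 4513 is 2257, so 2,257 needed; 1,808 in favor. Not satisfied.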